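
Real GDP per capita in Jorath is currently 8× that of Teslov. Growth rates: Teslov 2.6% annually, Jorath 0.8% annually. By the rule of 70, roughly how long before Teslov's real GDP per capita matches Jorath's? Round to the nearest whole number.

What matters is the difference: 1.8 pp.
Rule of 70 on the gap: the ratio halves every 70/1.8 ≈ 38.89 years.
An 8× gap closes after 3 halvings: 3 × 38.89 ≈ 117 years.

≈ 117 years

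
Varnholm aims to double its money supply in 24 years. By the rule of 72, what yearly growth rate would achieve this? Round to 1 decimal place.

72 / 24 ≈ 3.00, so about 3.0% per year.

roughly 3.0%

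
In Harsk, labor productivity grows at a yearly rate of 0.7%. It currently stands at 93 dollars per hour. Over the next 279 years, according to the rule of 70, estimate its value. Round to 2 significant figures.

around 640 dollars per hour

Doubling time ≈ 70/0.7 = 100.00 years.
279 years is 279/100.00 ≈ 2.79 doublings, a factor of 2^2.79 ≈ 6.92.
93 × 6.92 ≈ 640 dollars per hour.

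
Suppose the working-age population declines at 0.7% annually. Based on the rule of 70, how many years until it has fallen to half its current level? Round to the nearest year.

100 years

Halving time ≈ 70 / 0.7 = 100.00 → 100 years.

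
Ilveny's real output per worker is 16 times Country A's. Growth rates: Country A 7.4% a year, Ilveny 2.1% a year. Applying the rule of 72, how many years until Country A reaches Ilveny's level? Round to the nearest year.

about 54 years

What matters is the difference: 5.3 pp.
Rule of 72 on the gap: the ratio halves every 72/5.3 ≈ 13.58 years.
A 16 times gap closes after 4 halvings: 4 × 13.58 ≈ 54 years.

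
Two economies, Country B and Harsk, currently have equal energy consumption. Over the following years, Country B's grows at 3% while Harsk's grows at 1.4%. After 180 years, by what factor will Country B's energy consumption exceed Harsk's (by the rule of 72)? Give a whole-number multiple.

Only the 1.6-point difference matters.
72/1.6 ≈ 45.00 years per doubling of the ratio; 180 years gives 4.00 doublings, so ≈ 16×.

about 16 times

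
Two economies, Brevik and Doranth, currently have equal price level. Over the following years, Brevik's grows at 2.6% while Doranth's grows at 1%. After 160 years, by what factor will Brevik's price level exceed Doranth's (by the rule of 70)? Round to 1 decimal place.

Only the 1.6-point difference matters.
70/1.6 ≈ 43.75 years per doubling of the ratio; 160 years gives 3.66 doublings, so ≈ 12.6×.

≈ 12.6 times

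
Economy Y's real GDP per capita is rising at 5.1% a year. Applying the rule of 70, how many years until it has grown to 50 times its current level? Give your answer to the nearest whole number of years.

Doubling time ≈ 70/5.1 = 13.73 years.
Reaching 50× takes log₂(50) ≈ 5.64 doublings.
5.64 × 13.73 ≈ 77 years.

about 77 years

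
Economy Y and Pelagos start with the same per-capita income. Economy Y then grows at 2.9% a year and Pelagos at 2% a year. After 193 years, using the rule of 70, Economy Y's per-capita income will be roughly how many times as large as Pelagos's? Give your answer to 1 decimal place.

Only the 0.9-point difference matters.
70/0.9 ≈ 77.78 years per doubling of the ratio; 193 years gives 2.48 doublings, so ≈ 5.6×.

roughly 5.6 times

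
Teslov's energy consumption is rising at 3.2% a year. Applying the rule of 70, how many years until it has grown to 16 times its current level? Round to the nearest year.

around 88 years

One doubling takes 70/3.2 = 21.88 years.
16 = 2^4, so 4 doublings → 88 years.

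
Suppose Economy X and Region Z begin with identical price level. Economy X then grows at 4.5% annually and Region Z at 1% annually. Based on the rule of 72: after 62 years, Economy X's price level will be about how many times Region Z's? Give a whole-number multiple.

approximately 8 times

Economy X pulls ahead at 3.5 pp per year, so the ratio doubles every 72/3.5 ≈ 20.57 years.
In 62 years that's 3.01 doublings: 2^3.01 ≈ 8.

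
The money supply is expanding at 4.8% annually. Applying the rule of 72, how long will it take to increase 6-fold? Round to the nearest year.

39 years

One doubling takes 72/4.8 = 15.00 years.
Reaching 6× takes log₂(6) ≈ 2.58 doublings.
2.58 × 15.00 ≈ 39 years.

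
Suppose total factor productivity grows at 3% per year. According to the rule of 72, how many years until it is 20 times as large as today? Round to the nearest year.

One doubling takes 72/3 = 24.00 years.
Reaching 20× takes log₂(20) ≈ 4.32 doublings.
4.32 × 24.00 ≈ 104 years.

around 104 years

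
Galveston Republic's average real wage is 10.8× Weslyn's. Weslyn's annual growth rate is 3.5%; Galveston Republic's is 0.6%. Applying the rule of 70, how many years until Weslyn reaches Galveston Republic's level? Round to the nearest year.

What matters is the difference: 2.9 pp.
Rule of 70 on the gap: the ratio halves every 70/2.9 ≈ 24.14 years.
A 10.8× gap takes log₂(10.8) ≈ 3.43 halvings to close: 3.43 × 24.14 ≈ 83 years.

roughly 83 years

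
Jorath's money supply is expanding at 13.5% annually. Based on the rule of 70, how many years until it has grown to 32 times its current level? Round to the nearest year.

≈ 26 years

Doubling time ≈ 70/13.5 = 5.19 years.
32× is 5 doublings, so 5 × 5.19 ≈ 26 years.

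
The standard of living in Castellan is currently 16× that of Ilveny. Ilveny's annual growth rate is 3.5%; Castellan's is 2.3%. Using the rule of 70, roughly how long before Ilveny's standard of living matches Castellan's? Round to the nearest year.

roughly 233 years

What matters is the difference: 1.2 pp.
Rule of 70 on the gap: the ratio halves every 70/1.2 ≈ 58.33 years.
A 16× gap closes after 4 halvings: 4 × 58.33 ≈ 233 years.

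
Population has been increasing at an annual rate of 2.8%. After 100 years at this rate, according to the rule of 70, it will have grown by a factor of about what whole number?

roughly 16 times

Doubling time ≈ 70/2.8 = 25.00 years.
100/25.00 ≈ 4 doublings, so about 2^4 = 16×.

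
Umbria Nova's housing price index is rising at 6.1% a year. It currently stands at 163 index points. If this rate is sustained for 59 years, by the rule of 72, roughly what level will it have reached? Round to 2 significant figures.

about 5200 index points

Doubling time ≈ 72/6.1 = 11.80 years.
59 years is 59/11.80 ≈ 5.00 doublings, a factor of 2^5.00 ≈ 32.00.
163 × 32.00 ≈ 5200 index points.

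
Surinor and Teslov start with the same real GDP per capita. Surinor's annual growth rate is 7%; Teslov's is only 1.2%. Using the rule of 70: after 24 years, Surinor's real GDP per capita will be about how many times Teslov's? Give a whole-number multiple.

≈ 4 times

Surinor pulls ahead at 5.8 pp per year, so the ratio doubles every 70/5.8 ≈ 12.07 years.
In 24 years that's 1.99 doublings: 2^1.99 ≈ 4.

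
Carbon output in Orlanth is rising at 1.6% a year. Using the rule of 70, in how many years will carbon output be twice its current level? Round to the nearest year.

about 44 years

At 1.6%, doubling takes about 70/1.6 = 43.75 years.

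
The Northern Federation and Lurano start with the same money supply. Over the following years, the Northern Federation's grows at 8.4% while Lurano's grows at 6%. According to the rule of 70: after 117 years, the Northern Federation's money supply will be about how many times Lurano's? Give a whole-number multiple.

Only the 2.4-point difference matters.
70/2.4 ≈ 29.17 years per doubling of the ratio; 117 years gives 4.01 doublings, so ≈ 16×.

roughly 16 times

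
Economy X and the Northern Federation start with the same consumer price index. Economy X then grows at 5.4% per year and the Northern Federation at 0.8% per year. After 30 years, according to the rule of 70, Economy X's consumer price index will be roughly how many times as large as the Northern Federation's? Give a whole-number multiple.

4 times

Only the 4.6-point difference matters.
70/4.6 ≈ 15.22 years per doubling of the ratio; 30 years gives 1.97 doublings, so ≈ 4×.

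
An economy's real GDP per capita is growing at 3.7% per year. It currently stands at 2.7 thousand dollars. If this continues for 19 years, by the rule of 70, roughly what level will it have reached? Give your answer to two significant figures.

Doubling time ≈ 70/3.7 = 18.92 years.
19 years is 19/18.92 ≈ 1.00 doublings, a factor of 2^1.00 ≈ 2.00.
2.7 × 2.00 ≈ 5.4 thousand dollars.

approximately 5.4 thousand dollars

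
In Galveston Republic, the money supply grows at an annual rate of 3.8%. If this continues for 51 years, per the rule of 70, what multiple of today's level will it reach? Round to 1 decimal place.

Doubling time ≈ 70/3.8 = 18.42 years.
51 years / 18.42 ≈ 2.77 doublings → factor 2^2.77 ≈ 6.8.

≈ 6.8 times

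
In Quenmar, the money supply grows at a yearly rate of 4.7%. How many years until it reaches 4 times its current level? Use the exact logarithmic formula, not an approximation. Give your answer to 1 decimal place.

30.2 years

t = ln(4) / ln(1 + 0.047) = 1.3863 / 0.045929 ≈ 30.18.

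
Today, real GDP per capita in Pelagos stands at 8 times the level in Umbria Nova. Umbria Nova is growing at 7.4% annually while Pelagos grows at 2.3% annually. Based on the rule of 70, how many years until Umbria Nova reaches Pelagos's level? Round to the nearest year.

Umbria Nova gains on Pelagos at 7.4% − 2.3% = 5.1 points a year.
At that relative rate the gap halves every 70/5.1 ≈ 13.73 years.
An 8 times gap closes after 3 halvings: 3 × 13.73 ≈ 41 years.

roughly 41 years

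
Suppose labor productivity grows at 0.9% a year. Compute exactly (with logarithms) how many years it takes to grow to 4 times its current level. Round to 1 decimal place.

t = ln(4) / ln(1 + 0.009) = 1.3863 / 0.008960 ≈ 154.72.

154.7 years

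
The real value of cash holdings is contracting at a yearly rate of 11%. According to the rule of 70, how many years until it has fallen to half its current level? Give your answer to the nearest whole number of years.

Halving time ≈ 70 / 11 = 6.36 → 6 years.

about 6 years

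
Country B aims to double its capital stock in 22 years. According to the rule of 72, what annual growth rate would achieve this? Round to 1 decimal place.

72 / 22 ≈ 3.27, so about 3.3% a year.

3.3%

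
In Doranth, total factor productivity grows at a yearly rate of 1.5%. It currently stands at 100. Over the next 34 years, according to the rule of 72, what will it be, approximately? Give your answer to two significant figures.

around 160

Doubling time ≈ 72/1.5 = 48.00 years.
34 years is 34/48.00 ≈ 0.71 doublings, a factor of 2^0.71 ≈ 1.64.
100 × 1.64 ≈ 160.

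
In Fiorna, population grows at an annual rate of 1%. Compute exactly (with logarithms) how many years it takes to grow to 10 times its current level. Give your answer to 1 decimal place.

t = ln(10) / ln(1 + 0.01) = 2.3026 / 0.009950 ≈ 231.42.

231.4 years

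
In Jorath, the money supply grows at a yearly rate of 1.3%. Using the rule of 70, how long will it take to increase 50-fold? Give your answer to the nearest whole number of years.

One doubling takes 70/1.3 = 53.85 years.
50× is log₂ 50 ≈ 5.64 doublings, so ≈ 5.64 × 53.85 = 304 years.

around 304 years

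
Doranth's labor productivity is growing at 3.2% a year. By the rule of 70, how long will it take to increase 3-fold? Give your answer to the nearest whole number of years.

around 35 years

At 3.2% it doubles every 70/3.2 ≈ 21.88 years.
Reaching 3× takes log₂(3) ≈ 1.58 doublings.
1.58 × 21.88 ≈ 35 years.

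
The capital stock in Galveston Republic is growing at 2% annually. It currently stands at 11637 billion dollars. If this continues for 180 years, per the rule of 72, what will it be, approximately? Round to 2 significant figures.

It doubles every 72/2 ≈ 36.00 years, so 180 years is 5.00 doublings.
2^5.00 ≈ 32.00; 11637 × 32.00 ≈ 370000 billion dollars.

370000 billion dollars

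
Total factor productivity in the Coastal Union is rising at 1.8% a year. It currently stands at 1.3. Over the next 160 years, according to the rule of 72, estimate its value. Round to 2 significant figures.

Doubling time ≈ 72/1.8 = 40.00 years.
160 years is 160/40.00 ≈ 4.00 doublings, a factor of 2^4.00 ≈ 16.00.
1.3 × 16.00 ≈ 21.

roughly 21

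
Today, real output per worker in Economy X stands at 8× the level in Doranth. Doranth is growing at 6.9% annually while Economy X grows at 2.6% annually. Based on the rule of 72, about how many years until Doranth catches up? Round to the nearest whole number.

What matters is the difference: 4.3 pp.
Rule of 72 on the gap: the ratio halves every 72/4.3 ≈ 16.74 years.
An 8× gap closes after 3 halvings: 3 × 16.74 ≈ 50 years.

about 50 years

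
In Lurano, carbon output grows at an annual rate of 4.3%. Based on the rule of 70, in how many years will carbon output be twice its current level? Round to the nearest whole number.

approximately 16 years

At 4.3%, doubling takes about 70/4.3 = 16.28 years.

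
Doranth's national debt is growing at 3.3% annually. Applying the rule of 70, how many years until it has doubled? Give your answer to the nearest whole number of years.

70/3.3 ≈ 21.21, so it doubles roughly every 21 years.

about 21 years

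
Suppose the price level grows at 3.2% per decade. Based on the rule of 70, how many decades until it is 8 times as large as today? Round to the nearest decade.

One doubling takes 70/3.2 = 21.88 decades.
8× is 3 doublings, so 3 × 21.88 ≈ 66 decades.

≈ 66 decades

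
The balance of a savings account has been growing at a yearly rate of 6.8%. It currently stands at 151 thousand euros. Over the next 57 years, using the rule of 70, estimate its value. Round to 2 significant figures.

It doubles every 70/6.8 ≈ 10.29 years, so 57 years is 5.54 doublings.
2^5.54 ≈ 46.53; 151 × 46.53 ≈ 7000 thousand euros.

about 7000 thousand euros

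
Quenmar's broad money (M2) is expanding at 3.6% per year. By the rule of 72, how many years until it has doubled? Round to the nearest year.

Doubling time ≈ 72 / 3.6 = 20.00 years.

20 years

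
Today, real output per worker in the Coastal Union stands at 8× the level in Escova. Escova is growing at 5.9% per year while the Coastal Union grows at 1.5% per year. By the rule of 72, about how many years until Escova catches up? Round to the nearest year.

Escova gains on the Coastal Union at 5.9% − 1.5% = 4.4 points a year.
At that relative rate the gap halves every 72/4.4 ≈ 16.36 years.
An 8× gap closes after 3 halvings: 3 × 16.36 ≈ 49 years.

approximately 49 years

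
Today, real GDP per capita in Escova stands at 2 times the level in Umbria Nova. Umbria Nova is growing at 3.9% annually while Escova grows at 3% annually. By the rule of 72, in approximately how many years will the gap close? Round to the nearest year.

approximately 80 years

The growth-rate gap is 3.9% − 3% = 0.9 percentage points.
So the ratio between them halves every 72/0.9 ≈ 80.00 years.
A 2 times gap closes after 1 halving: 1 × 80.00 ≈ 80 years.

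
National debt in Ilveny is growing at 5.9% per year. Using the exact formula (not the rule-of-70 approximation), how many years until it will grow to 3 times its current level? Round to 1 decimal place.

t = ln(3) / ln(1 + 0.059) = 1.0986 / 0.057325 ≈ 19.16.

19.2 years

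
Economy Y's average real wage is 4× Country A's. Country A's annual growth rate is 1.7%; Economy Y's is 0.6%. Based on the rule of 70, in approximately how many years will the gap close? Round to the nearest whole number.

127 years

Country A gains on Economy Y at 1.7% − 0.6% = 1.1 points a year.
At that relative rate the gap halves every 70/1.1 ≈ 63.64 years.
A 4× gap closes after 2 halvings: 2 × 63.64 ≈ 127 years.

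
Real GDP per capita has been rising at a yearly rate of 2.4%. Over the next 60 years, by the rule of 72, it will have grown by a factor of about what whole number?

Doubling time ≈ 72/2.4 = 30.00 years.
60/30.00 ≈ 2 doublings, so about 2^2 = 4×.

roughly 4 times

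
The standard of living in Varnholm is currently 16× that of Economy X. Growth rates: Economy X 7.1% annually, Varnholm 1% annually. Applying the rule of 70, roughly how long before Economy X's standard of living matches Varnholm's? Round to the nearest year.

approximately 46 years

Economy X gains on Varnholm at 7.1% − 1% = 6.1 points a year.
At that relative rate the gap halves every 70/6.1 ≈ 11.48 years.
A 16× gap closes after 4 halvings: 4 × 11.48 ≈ 46 years.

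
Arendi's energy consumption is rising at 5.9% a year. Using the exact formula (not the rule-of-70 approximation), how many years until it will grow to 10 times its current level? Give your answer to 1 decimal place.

40.2 years

t = ln(10) / ln(1 + 0.059) = 2.3026 / 0.057325 ≈ 40.17.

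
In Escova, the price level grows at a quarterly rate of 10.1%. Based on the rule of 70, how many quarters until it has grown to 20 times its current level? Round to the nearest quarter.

One doubling takes 70/10.1 = 6.93 quarters.
20× is log₂ 20 ≈ 4.32 doublings, so ≈ 4.32 × 6.93 = 30 quarters.

approximately 30 quarters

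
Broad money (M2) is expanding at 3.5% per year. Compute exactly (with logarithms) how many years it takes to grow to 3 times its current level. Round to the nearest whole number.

t = ln(3) / ln(1 + 0.035) = 1.0986 / 0.034401 ≈ 31.94.
≈ 32 years.

32 years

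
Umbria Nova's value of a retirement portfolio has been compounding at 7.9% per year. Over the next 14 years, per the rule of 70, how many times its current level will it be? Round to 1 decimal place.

about 3.0 times

Doubles every ≈ 8.86 years (70/7.9).
14 years is 1.58 doublings; 2^1.58 ≈ 3.0×.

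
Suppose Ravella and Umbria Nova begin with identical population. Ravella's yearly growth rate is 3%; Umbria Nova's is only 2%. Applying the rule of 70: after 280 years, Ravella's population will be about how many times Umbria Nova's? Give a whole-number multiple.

Rate gap = 3% − 2% = 1 point.
The ratio doubles every 70/1 ≈ 70.00 years.
280/70.00 ≈ 4.00 doublings → ratio ≈ 2^4.00 ≈ 16.

around 16 times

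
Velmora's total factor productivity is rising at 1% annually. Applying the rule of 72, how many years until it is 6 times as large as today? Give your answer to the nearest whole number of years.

One doubling takes 72/1 = 72.00 years.
6× is log₂ 6 ≈ 2.58 doublings, so ≈ 2.58 × 72.00 = 186 years.

≈ 186 years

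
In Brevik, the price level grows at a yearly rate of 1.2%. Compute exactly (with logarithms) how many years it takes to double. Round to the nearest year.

58 years

t = ln(2) / ln(1 + 0.012) = 0.6931 / 0.011929 ≈ 58.10.
≈ 58 years.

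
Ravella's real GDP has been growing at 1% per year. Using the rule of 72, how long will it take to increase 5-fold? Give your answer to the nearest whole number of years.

Doubling time ≈ 72/1 = 72.00 years.
5× is log₂ 5 ≈ 2.32 doublings, so ≈ 2.32 × 72.00 = 167 years.

167 years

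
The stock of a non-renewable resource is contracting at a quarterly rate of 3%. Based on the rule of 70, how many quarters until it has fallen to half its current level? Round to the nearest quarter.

Halving time ≈ 70 / 3 = 23.33 → 23 quarters.

approximately 23 quarters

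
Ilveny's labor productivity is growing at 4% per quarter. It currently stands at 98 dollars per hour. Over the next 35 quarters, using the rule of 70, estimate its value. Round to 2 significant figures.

It doubles every 70/4 ≈ 17.50 quarters, so 35 quarters is 2.00 doublings.
2^2.00 ≈ 4.00; 98 × 4.00 ≈ 390 dollars per hour.

approximately 390 dollars per hour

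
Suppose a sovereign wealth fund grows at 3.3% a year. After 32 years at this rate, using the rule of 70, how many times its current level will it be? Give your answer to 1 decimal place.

2.8 times

Doubles every ≈ 21.21 years (70/3.3).
32 years is 1.51 doublings; 2^1.51 ≈ 2.8×.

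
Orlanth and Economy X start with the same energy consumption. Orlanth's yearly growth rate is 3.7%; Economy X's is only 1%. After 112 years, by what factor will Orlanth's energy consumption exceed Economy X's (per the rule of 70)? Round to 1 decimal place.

Rate gap = 3.7% − 1% = 2.7 points.
The ratio doubles every 70/2.7 ≈ 25.93 years.
112/25.93 ≈ 4.32 doublings → ratio ≈ 2^4.32 ≈ 20.0.

around 20.0 times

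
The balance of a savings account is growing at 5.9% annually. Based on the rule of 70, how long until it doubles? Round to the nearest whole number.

≈ 12 years

70/5.9 ≈ 11.86, so it doubles roughly every 12 years.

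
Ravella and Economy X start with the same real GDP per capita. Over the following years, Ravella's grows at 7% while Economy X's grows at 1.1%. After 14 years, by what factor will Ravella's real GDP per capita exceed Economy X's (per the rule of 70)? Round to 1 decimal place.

2.3 times

Ravella pulls ahead at 5.9 pp per year, so the ratio doubles every 70/5.9 ≈ 11.86 years.
In 14 years that's 1.18 doublings: 2^1.18 ≈ 2.3.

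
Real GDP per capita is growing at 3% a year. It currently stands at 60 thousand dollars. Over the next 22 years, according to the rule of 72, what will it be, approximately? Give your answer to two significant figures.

approximately 110 thousand dollars

Doubling time ≈ 72/3 = 24.00 years.
22 years is 22/24.00 ≈ 0.92 doublings, a factor of 2^0.92 ≈ 1.89.
60 × 1.89 ≈ 110 thousand dollars.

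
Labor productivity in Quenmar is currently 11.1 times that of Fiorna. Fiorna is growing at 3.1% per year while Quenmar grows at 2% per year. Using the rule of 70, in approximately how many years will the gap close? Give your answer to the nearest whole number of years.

Fiorna gains on Quenmar at 3.1% − 2% = 1.1 points a year.
At that relative rate the gap halves every 70/1.1 ≈ 63.64 years.
An 11.1 times gap takes log₂(11.1) ≈ 3.47 halvings to close: 3.47 × 63.64 ≈ 221 years.

approximately 221 years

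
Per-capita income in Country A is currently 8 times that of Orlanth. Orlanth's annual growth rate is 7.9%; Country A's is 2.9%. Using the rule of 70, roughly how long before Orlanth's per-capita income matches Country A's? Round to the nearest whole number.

approximately 42 years

Orlanth gains on Country A at 7.9% − 2.9% = 5 points a year.
At that relative rate the gap halves every 70/5 ≈ 14.00 years.
An 8 times gap closes after 3 halvings: 3 × 14.00 ≈ 42 years.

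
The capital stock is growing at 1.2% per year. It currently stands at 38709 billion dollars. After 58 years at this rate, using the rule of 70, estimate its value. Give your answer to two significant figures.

Doubling time ≈ 70/1.2 = 58.33 years.
58 years is 58/58.33 ≈ 0.99 doublings, a factor of 2^0.99 ≈ 1.99.
38709 × 1.99 ≈ 77000 billion dollars.

≈ 77000 billion dollars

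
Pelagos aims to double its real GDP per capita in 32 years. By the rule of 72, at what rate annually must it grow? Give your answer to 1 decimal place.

72 / 32 ≈ 2.25, so about 2.3% annually.

≈ 2.3%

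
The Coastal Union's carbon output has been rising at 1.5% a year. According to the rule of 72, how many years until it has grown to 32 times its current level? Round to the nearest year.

Doubling time ≈ 72/1.5 = 48.00 years.
Getting to 32× needs 5 doublings: 5 × 48.00 ≈ 240 years.

around 240 years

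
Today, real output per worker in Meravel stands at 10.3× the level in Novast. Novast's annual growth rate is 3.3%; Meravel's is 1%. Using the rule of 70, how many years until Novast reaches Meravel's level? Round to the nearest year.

What matters is the difference: 2.3 pp.
Rule of 70 on the gap: the ratio halves every 70/2.3 ≈ 30.43 years.
A 10.3× gap takes log₂(10.3) ≈ 3.36 halvings to close: 3.36 × 30.43 ≈ 102 years.

102 years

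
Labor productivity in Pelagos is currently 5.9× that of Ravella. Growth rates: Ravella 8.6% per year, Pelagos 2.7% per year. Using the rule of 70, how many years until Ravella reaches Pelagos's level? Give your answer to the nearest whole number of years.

about 30 years

Ravella gains on Pelagos at 8.6% − 2.7% = 5.9 points a year.
At that relative rate the gap halves every 70/5.9 ≈ 11.86 years.
A 5.9× gap takes log₂(5.9) ≈ 2.56 halvings to close: 2.56 × 11.86 ≈ 30 years.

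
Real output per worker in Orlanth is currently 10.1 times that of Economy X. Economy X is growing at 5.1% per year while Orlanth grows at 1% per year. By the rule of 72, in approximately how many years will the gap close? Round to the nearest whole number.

59 years

What matters is the difference: 4.1 pp.
Rule of 72 on the gap: the ratio halves every 72/4.1 ≈ 17.56 years.
A 10.1 times gap takes log₂(10.1) ≈ 3.34 halvings to close: 3.34 × 17.56 ≈ 59 years.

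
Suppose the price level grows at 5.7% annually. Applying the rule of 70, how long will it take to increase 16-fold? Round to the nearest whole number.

One doubling takes 70/5.7 = 12.28 years.
16× is 4 doublings, so 4 × 12.28 ≈ 49 years.

around 49 years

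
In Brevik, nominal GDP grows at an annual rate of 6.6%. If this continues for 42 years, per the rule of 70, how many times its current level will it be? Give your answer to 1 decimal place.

Doubling time ≈ 70/6.6 = 10.61 years.
42 years / 10.61 ≈ 3.96 doublings → factor 2^3.96 ≈ 15.6.

roughly 15.6 times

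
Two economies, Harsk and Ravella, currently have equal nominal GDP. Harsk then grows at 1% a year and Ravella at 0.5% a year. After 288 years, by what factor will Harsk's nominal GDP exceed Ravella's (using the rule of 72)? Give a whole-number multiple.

approximately 4 times

Rate gap = 1% − 0.5% = 0.5 points.
The ratio doubles every 72/0.5 ≈ 144.00 years.
288/144.00 ≈ 2.00 doublings → ratio ≈ 2^2.00 ≈ 4.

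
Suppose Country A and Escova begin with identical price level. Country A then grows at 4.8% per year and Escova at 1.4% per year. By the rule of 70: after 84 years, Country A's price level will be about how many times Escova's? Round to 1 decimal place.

approximately 16.9 times

Country A pulls ahead at 3.4 pp per year, so the ratio doubles every 70/3.4 ≈ 20.59 years.
In 84 years that's 4.08 doublings: 2^4.08 ≈ 16.9.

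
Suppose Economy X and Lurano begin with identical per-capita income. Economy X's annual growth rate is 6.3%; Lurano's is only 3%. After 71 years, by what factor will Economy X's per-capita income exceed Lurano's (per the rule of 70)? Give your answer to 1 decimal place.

Only the 3.3-point difference matters.
70/3.3 ≈ 21.21 years per doubling of the ratio; 71 years gives 3.35 doublings, so ≈ 10.2×.

≈ 10.2 times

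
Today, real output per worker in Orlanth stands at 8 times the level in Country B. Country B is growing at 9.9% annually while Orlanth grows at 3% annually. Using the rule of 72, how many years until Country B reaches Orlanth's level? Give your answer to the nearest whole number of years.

What matters is the difference: 6.9 pp.
Rule of 72 on the gap: the ratio halves every 72/6.9 ≈ 10.43 years.
An 8 times gap closes after 3 halvings: 3 × 10.43 ≈ 31 years.

roughly 31 years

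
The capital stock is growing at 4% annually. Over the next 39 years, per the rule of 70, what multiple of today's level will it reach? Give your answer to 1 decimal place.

≈ 4.7 times

Doubles every ≈ 17.50 years (70/4).
39 years is 2.23 doublings; 2^2.23 ≈ 4.7×.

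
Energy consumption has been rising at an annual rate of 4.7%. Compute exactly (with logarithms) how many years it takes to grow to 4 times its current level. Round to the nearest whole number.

t = ln(4) / ln(1 + 0.047) = 1.3863 / 0.045929 ≈ 30.18.
≈ 30 years.

30 years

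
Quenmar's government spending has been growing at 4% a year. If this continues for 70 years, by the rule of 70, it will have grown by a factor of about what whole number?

approximately 16 times

70/4 ≈ 17.50 years per doubling.
70 years fits 4 doublings: 2^4 = 16.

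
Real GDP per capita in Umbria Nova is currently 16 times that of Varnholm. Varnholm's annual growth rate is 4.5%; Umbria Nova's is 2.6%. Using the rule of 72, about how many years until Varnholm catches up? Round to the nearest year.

152 years

Varnholm gains on Umbria Nova at 4.5% − 2.6% = 1.9 points a year.
At that relative rate the gap halves every 72/1.9 ≈ 37.89 years.
A 16 times gap closes after 4 halvings: 4 × 37.89 ≈ 152 years.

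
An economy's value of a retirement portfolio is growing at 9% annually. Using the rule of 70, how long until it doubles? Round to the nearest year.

around 8 years

70/9 ≈ 7.78, so it doubles roughly every 8 years.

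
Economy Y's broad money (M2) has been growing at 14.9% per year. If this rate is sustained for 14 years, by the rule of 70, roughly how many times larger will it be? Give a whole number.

At 14.9% one doubling takes ≈ 4.70 years; 14 years is 3 of them, so ×8.

8 times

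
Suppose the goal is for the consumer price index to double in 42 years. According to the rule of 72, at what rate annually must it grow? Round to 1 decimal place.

72 / 42 ≈ 1.71, so about 1.7% annually.

about 1.7%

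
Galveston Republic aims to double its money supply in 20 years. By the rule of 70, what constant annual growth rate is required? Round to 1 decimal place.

70 / 20 ≈ 3.50, so about 3.5% annually.

around 3.5%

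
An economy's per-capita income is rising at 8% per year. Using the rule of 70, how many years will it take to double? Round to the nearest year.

At 8%, doubling takes about 70/8 = 8.75 years.

approximately 9 years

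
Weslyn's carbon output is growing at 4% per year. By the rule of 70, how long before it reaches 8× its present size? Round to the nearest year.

≈ 53 years

At 4% it doubles every 70/4 ≈ 17.50 years.
8 = 2^3, so 3 doublings → 53 years.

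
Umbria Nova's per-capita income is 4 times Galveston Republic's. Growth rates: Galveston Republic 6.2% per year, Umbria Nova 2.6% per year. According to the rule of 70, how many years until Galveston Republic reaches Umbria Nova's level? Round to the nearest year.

around 39 years

Galveston Republic gains on Umbria Nova at 6.2% − 2.6% = 3.6 points a year.
At that relative rate the gap halves every 70/3.6 ≈ 19.44 years.
A 4 times gap closes after 2 halvings: 2 × 19.44 ≈ 39 years.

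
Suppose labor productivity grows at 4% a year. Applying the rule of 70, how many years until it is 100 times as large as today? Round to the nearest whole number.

Doubling time ≈ 70/4 = 17.50 years.
100× is log₂ 100 ≈ 6.64 doublings, so ≈ 6.64 × 17.50 = 116 years.

about 116 years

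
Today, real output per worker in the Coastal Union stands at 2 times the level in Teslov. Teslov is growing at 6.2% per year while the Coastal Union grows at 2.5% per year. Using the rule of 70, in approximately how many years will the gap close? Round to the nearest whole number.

≈ 19 years

The growth-rate gap is 6.2% − 2.5% = 3.7 percentage points.
So the ratio between them halves every 70/3.7 ≈ 18.92 years.
A 2 times gap closes after 1 halving: 1 × 18.92 ≈ 19 years.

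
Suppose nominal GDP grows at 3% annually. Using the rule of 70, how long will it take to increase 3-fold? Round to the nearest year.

≈ 37 years

At 3% it doubles every 70/3 ≈ 23.33 years.
3× is log₂ 3 ≈ 1.58 doublings, so ≈ 1.58 × 23.33 = 37 years.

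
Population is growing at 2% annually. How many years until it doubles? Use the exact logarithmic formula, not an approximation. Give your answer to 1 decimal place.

t = ln(2) / ln(1 + 0.02) = 0.6931 / 0.019803 ≈ 35.00.

35.0 years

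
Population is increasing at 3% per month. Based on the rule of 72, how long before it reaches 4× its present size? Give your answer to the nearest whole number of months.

Doubling time ≈ 72/3 = 24.00 months.
4 = 2^2, so 2 doublings → 48 months.

about 48 months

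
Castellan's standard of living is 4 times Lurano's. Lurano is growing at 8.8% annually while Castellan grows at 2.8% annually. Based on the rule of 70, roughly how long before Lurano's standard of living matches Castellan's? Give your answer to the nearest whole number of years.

≈ 23 years

The growth-rate gap is 8.8% − 2.8% = 6 percentage points.
So the ratio between them halves every 70/6 ≈ 11.67 years.
A 4 times gap closes after 2 halvings: 2 × 11.67 ≈ 23 years.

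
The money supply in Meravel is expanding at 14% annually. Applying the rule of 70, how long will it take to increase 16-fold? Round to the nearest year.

≈ 20 years

Doubling time ≈ 70/14 = 5.00 years.
Getting to 16× needs 4 doublings: 4 × 5.00 ≈ 20 years.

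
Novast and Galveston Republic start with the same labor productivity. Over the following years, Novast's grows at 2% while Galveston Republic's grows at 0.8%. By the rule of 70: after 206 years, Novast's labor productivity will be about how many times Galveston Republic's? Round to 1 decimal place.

about 11.6 times

Only the 1.2-point difference matters.
70/1.2 ≈ 58.33 years per doubling of the ratio; 206 years gives 3.53 doublings, so ≈ 11.6×.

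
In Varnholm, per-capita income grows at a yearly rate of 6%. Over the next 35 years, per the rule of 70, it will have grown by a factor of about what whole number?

approximately 8 times

At 6% one doubling takes ≈ 11.67 years; 35 years is 3 of them, so ×8.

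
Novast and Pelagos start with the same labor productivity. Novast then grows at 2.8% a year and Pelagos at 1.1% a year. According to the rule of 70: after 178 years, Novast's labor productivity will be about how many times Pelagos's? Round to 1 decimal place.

Rate gap = 2.8% − 1.1% = 1.7 points.
The ratio doubles every 70/1.7 ≈ 41.18 years.
178/41.18 ≈ 4.32 doublings → ratio ≈ 2^4.32 ≈ 20.0.

approximately 20.0 times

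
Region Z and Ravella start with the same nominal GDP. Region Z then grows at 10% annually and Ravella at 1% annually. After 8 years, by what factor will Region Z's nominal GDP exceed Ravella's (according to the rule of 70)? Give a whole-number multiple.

about 2 times

Only the 9-point difference matters.
70/9 ≈ 7.78 years per doubling of the ratio; 8 years gives 1.03 doublings, so ≈ 2×.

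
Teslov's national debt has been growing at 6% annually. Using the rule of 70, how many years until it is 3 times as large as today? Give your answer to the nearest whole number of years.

At 6% it doubles every 70/6 ≈ 11.67 years.
3× is log₂ 3 ≈ 1.58 doublings, so ≈ 1.58 × 11.67 = 18 years.

18 years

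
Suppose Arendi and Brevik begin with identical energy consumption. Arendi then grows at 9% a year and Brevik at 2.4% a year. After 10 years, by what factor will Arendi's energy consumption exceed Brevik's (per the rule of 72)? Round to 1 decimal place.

Rate gap = 9% − 2.4% = 6.6 points.
The ratio doubles every 72/6.6 ≈ 10.91 years.
10/10.91 ≈ 0.92 doublings → ratio ≈ 2^0.92 ≈ 1.9.

≈ 1.9 times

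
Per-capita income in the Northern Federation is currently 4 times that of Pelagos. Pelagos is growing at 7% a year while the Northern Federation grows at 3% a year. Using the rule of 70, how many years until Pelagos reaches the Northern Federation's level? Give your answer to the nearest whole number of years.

What matters is the difference: 4 pp.
Rule of 70 on the gap: the ratio halves every 70/4 ≈ 17.50 years.
A 4 times gap closes after 2 halvings: 2 × 17.50 ≈ 35 years.

around 35 years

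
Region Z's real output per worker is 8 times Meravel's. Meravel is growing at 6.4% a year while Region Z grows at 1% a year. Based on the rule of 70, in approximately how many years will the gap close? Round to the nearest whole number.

roughly 39 years

The growth-rate gap is 6.4% − 1% = 5.4 percentage points.
So the ratio between them halves every 70/5.4 ≈ 12.96 years.
An 8 times gap closes after 3 halvings: 3 × 12.96 ≈ 39 years.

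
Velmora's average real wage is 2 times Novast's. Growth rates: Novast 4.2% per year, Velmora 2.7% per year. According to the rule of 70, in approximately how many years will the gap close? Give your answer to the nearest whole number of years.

≈ 47 years

What matters is the difference: 1.5 pp.
Rule of 70 on the gap: the ratio halves every 70/1.5 ≈ 46.67 years.
A 2 times gap closes after 1 halving: 1 × 46.67 ≈ 47 years.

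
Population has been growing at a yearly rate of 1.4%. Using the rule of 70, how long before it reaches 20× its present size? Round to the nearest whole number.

One doubling takes 70/1.4 = 50.00 years.
20× is log₂ 20 ≈ 4.32 doublings, so ≈ 4.32 × 50.00 = 216 years.

roughly 216 years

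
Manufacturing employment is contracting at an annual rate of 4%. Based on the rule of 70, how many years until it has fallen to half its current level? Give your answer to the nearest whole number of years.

18 years

The rule works in reverse for decay: 70/4 ≈ 17.50 years to halve.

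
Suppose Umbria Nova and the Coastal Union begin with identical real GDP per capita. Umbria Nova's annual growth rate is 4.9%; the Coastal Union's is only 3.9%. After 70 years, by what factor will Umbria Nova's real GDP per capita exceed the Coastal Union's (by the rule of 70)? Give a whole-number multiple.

Umbria Nova pulls ahead at 1 pp per year, so the ratio doubles every 70/1 ≈ 70.00 years.
In 70 years that's 1.00 doublings: 2^1.00 ≈ 2.

about 2 times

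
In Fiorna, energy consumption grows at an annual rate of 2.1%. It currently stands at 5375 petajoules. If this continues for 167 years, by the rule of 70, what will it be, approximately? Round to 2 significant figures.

Doubling time ≈ 70/2.1 = 33.33 years.
167 years is 167/33.33 ≈ 5.01 doublings, a factor of 2^5.01 ≈ 32.22.
5375 × 32.22 ≈ 170000 petajoules.

≈ 170000 petajoules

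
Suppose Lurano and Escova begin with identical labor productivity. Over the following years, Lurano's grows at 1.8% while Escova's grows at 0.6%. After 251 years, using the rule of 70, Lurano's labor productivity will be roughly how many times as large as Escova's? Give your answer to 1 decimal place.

about 19.7 times

Lurano pulls ahead at 1.2 pp per year, so the ratio doubles every 70/1.2 ≈ 58.33 years.
In 251 years that's 4.30 doublings: 2^4.30 ≈ 19.7.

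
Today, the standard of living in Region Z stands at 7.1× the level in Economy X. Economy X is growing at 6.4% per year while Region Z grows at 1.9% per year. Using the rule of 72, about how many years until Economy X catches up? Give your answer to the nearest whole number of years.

The growth-rate gap is 6.4% − 1.9% = 4.5 percentage points.
So the ratio between them halves every 72/4.5 ≈ 16.00 years.
A 7.1× gap takes log₂(7.1) ≈ 2.83 halvings to close: 2.83 × 16.00 ≈ 45 years.

approximately 45 years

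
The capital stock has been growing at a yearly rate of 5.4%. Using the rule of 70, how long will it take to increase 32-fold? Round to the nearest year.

roughly 65 years

Doubling time ≈ 70/5.4 = 12.96 years.
32× is 5 doublings, so 5 × 12.96 ≈ 65 years.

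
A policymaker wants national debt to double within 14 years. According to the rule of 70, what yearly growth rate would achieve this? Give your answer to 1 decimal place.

70 / 14 ≈ 5.00, so about 5.0% per year.

about 5.0%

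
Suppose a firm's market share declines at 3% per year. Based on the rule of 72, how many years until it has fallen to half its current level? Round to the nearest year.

Halving time ≈ 72 / 3 = 24.00 → 24 years.

≈ 24 years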